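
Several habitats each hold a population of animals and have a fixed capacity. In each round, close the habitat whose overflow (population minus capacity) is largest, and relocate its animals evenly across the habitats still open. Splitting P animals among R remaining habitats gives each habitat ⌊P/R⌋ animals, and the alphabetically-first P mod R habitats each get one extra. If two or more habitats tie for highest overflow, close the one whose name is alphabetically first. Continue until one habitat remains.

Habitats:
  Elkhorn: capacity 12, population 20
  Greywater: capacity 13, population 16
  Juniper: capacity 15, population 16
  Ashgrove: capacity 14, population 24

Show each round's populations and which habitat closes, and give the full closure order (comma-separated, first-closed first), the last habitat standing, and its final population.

Round 1: Ashgrove=24 Elkhorn=20 Greywater=16 Juniper=16 → close Ashgrove (overflow 10)
  24÷3 = 8 each, +1 to first 0
Round 2: Elkhorn=28 Greywater=24 Juniper=24 → close Elkhorn (overflow 16)
  28÷2 = 14 each, +1 to first 0
Round 3: Greywater=38 Juniper=38 → close Greywater (overflow 25)
  38÷1 = 38 each, +1 to first 0

Closure order: Ashgrove, Elkhorn, Greywater
Last habitat: Juniper with 76 animals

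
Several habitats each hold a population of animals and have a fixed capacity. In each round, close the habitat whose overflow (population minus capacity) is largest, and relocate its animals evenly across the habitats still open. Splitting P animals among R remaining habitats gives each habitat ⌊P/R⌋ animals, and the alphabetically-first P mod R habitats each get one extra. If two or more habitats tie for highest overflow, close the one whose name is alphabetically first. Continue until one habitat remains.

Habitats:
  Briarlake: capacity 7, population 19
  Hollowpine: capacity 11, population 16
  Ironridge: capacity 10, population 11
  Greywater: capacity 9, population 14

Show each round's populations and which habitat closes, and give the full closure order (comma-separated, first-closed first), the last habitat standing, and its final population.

Closure order: Briarlake, Greywater, Hollowpine
Last habitat: Ironridge with 60 animals

Round 1: Briarlake=19 Greywater=14 Hollowpine=16 Ironridge=11 → close Briarlake (overflow 12)
  19÷3 = 6 each, +1 to first 1
Round 2: Greywater=21 Hollowpine=22 Ironridge=17 → close Greywater (overflow 12)
  21÷2 = 10 each, +1 to first 1
Round 3: Hollowpine=33 Ironridge=27 → close Hollowpine (overflow 22)
  33÷1 = 33 each, +1 to first 0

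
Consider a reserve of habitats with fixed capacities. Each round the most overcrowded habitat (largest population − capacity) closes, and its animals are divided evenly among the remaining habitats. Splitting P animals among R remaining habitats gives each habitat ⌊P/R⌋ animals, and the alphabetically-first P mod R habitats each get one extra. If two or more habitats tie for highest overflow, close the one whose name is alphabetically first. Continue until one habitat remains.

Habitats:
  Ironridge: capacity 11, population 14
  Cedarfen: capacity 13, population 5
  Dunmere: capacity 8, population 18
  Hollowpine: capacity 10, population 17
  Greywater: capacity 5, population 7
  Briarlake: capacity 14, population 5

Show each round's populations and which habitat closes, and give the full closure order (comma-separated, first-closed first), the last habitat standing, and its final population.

Closure order: Dunmere, Hollowpine, Greywater, Ironridge, Briarlake
Last habitat: Cedarfen with 66 animals

Round 1: Briarlake=5 Cedarfen=5 Dunmere=18 Greywater=7 Hollowpine=17 Ironridge=14 → close Dunmere (overflow 10)
  18÷5 = 3 each, +1 to first 3
Round 2: Briarlake=9 Cedarfen=9 Greywater=11 Hollowpine=20 Ironridge=17 → close Hollowpine (overflow 10)
  20÷4 = 5 each, +1 to first 0
Round 3: Briarlake=14 Cedarfen=14 Greywater=16 Ironridge=22 → close Greywater (overflow 11)
  16÷3 = 5 each, +1 to first 1
Round 4: Briarlake=20 Cedarfen=19 Ironridge=27 → close Ironridge (overflow 16)
  27÷2 = 13 each, +1 to first 1
Round 5: Briarlake=34 Cedarfen=32 → close Briarlake (overflow 20)
  34÷1 = 34 each, +1 to first 0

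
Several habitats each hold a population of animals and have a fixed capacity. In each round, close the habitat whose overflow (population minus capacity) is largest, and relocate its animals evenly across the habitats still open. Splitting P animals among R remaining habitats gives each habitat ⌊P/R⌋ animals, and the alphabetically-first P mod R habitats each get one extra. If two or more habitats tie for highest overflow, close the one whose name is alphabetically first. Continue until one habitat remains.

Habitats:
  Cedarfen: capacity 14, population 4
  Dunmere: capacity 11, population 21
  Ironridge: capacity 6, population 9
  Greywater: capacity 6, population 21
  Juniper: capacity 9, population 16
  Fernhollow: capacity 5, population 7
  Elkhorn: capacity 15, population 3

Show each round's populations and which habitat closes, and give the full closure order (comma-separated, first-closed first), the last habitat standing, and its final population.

Round 1: Cedarfen=4 Dunmere=21 Elkhorn=3 Fernhollow=7 Greywater=21 Ironridge=9 Juniper=16 → close Greywater (overflow 15)
  21÷6 = 3 each, +1 to first 3
Round 2: Cedarfen=8 Dunmere=25 Elkhorn=7 Fernhollow=10 Ironridge=12 Juniper=19 → close Dunmere (overflow 14)
  25÷5 = 5 each, +1 to first 0
Round 3: Cedarfen=13 Elkhorn=12 Fernhollow=15 Ironridge=17 Juniper=24 → close Juniper (overflow 15)
  24÷4 = 6 each, +1 to first 0
Round 4: Cedarfen=19 Elkhorn=18 Fernhollow=21 Ironridge=23 → close Ironridge (overflow 17)
  23÷3 = 7 each, +1 to first 2
Round 5: Cedarfen=27 Elkhorn=26 Fernhollow=28 → close Fernhollow (overflow 23)
  28÷2 = 14 each, +1 to first 0
Round 6: Cedarfen=41 Elkhorn=40 → close Cedarfen (overflow 27)
  41÷1 = 41 each, +1 to first 0

Closure order: Greywater, Dunmere, Juniper, Ironridge, Fernhollow, Cedarfen
Last habitat: Elkhorn with 81 animals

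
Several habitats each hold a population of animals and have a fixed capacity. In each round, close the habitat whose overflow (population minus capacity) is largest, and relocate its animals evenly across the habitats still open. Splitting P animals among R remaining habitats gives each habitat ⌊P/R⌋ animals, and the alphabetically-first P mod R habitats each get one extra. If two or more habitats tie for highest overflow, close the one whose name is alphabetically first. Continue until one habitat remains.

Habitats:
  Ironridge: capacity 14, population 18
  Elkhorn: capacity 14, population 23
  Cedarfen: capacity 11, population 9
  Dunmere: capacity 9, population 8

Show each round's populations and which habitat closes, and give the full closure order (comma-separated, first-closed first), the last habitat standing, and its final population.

Round 1: Cedarfen=9 Dunmere=8 Elkhorn=23 Ironridge=18 → close Elkhorn (overflow 9)
  23÷3 = 7 each, +1 to first 2
Round 2: Cedarfen=17 Dunmere=16 Ironridge=25 → close Ironridge (overflow 11)
  25÷2 = 12 each, +1 to first 1
Round 3: Cedarfen=30 Dunmere=28 → close Cedarfen (overflow 19)
  30÷1 = 30 each, +1 to first 0

Closure order: Elkhorn, Ironridge, Cedarfen
Last habitat: Dunmere with 58 animals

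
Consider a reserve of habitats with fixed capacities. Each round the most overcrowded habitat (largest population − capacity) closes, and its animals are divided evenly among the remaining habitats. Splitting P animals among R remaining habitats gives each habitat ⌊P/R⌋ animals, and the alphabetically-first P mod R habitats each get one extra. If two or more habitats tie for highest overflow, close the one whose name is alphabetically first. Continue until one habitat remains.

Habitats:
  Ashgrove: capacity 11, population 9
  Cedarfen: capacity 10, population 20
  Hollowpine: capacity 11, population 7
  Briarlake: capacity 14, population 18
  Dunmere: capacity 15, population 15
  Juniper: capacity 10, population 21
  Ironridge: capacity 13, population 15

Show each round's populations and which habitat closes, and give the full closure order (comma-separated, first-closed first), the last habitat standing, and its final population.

Round 1: Ashgrove=9 Briarlake=18 Cedarfen=20 Dunmere=15 Hollowpine=7 Ironridge=15 Juniper=21 → close Juniper (overflow 11)
  21÷6 = 3 each, +1 to first 3
Round 2: Ashgrove=13 Briarlake=22 Cedarfen=24 Dunmere=18 Hollowpine=10 Ironridge=18 → close Cedarfen (overflow 14)
  24÷5 = 4 each, +1 to first 4
Round 3: Ashgrove=18 Briarlake=27 Dunmere=23 Hollowpine=15 Ironridge=22 → close Briarlake (overflow 13)
  27÷4 = 6 each, +1 to first 3
Round 4: Ashgrove=25 Dunmere=30 Hollowpine=22 Ironridge=28 → close Dunmere (overflow 15)
  30÷3 = 10 each, +1 to first 0
Round 5: Ashgrove=35 Hollowpine=32 Ironridge=38 → close Ironridge (overflow 25)
  38÷2 = 19 each, +1 to first 0
Round 6: Ashgrove=54 Hollowpine=51 → close Ashgrove (overflow 43)
  54÷1 = 54 each, +1 to first 0

Closure order: Juniper, Cedarfen, Briarlake, Dunmere, Ironridge, Ashgrove
Last habitat: Hollowpine with 105 animals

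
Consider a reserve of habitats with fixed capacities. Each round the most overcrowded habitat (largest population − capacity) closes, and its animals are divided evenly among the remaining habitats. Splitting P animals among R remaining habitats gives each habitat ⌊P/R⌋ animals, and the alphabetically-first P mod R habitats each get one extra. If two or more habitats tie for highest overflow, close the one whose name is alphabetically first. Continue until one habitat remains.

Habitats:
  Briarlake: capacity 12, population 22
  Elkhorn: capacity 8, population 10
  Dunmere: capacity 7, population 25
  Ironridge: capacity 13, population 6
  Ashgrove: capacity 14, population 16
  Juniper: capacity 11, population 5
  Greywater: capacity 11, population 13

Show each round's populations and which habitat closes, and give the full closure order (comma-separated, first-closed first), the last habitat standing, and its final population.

Closure order: Dunmere, Briarlake, Ashgrove, Elkhorn, Greywater, Ironridge
Last habitat: Juniper with 97 animals

Round 1: Ashgrove=16 Briarlake=22 Dunmere=25 Elkhorn=10 Greywater=13 Ironridge=6 Juniper=5 → close Dunmere (overflow 18)
  25÷6 = 4 each, +1 to first 1
Round 2: Ashgrove=21 Briarlake=26 Elkhorn=14 Greywater=17 Ironridge=10 Juniper=9 → close Briarlake (overflow 14)
  26÷5 = 5 each, +1 to first 1
Round 3: Ashgrove=27 Elkhorn=19 Greywater=22 Ironridge=15 Juniper=14 → close Ashgrove (overflow 13)
  27÷4 = 6 each, +1 to first 3
Round 4: Elkhorn=26 Greywater=29 Ironridge=22 Juniper=20 → close Elkhorn (overflow 18)
  26÷3 = 8 each, +1 to first 2
Round 5: Greywater=38 Ironridge=31 Juniper=28 → close Greywater (overflow 27)
  38÷2 = 19 each, +1 to first 0
Round 6: Ironridge=50 Juniper=47 → close Ironridge (overflow 37)
  50÷1 = 50 each, +1 to first 0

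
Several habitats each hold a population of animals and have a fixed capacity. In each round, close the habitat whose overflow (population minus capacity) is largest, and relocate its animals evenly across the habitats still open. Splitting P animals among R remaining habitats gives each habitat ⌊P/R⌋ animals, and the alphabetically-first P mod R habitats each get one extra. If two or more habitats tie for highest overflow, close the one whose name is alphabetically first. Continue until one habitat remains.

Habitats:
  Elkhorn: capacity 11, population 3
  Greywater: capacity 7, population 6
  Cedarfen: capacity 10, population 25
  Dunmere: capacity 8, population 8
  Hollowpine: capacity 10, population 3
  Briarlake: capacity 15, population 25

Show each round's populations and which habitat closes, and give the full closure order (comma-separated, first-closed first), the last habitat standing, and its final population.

Round 1: Briarlake=25 Cedarfen=25 Dunmere=8 Elkhorn=3 Greywater=6 Hollowpine=3 → close Cedarfen (overflow 15)
  25÷5 = 5 each, +1 to first 0
Round 2: Briarlake=30 Dunmere=13 Elkhorn=8 Greywater=11 Hollowpine=8 → close Briarlake (overflow 15)
  30÷4 = 7 each, +1 to first 2
Round 3: Dunmere=21 Elkhorn=16 Greywater=18 Hollowpine=15 → close Dunmere (overflow 13)
  21÷3 = 7 each, +1 to first 0
Round 4: Elkhorn=23 Greywater=25 Hollowpine=22 → close Greywater (overflow 18)
  25÷2 = 12 each, +1 to first 1
Round 5: Elkhorn=36 Hollowpine=34 → close Elkhorn (overflow 25)
  36÷1 = 36 each, +1 to first 0

Closure order: Cedarfen, Briarlake, Dunmere, Greywater, Elkhorn
Last habitat: Hollowpine with 70 animals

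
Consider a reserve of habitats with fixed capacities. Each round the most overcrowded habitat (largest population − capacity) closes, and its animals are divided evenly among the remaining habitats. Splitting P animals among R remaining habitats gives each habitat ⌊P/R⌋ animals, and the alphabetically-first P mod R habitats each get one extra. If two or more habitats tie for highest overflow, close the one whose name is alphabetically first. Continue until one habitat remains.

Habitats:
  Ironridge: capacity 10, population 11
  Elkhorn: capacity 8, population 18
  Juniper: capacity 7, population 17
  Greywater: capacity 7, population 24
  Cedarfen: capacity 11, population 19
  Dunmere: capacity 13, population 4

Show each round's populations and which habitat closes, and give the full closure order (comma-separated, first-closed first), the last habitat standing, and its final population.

Round 1: Cedarfen=19 Dunmere=4 Elkhorn=18 Greywater=24 Ironridge=11 Juniper=17 → close Greywater (overflow 17)
  24÷5 = 4 each, +1 to first 4
Round 2: Cedarfen=24 Dunmere=9 Elkhorn=23 Ironridge=16 Juniper=21 → close Elkhorn (overflow 15)
  23÷4 = 5 each, +1 to first 3
Round 3: Cedarfen=30 Dunmere=15 Ironridge=22 Juniper=26 → close Cedarfen (overflow 19)
  30÷3 = 10 each, +1 to first 0
Round 4: Dunmere=25 Ironridge=32 Juniper=36 → close Juniper (overflow 29)
  36÷2 = 18 each, +1 to first 0
Round 5: Dunmere=43 Ironridge=50 → close Ironridge (overflow 40)
  50÷1 = 50 each, +1 to first 0

Closure order: Greywater, Elkhorn, Cedarfen, Juniper, Ironridge
Last habitat: Dunmere with 93 animals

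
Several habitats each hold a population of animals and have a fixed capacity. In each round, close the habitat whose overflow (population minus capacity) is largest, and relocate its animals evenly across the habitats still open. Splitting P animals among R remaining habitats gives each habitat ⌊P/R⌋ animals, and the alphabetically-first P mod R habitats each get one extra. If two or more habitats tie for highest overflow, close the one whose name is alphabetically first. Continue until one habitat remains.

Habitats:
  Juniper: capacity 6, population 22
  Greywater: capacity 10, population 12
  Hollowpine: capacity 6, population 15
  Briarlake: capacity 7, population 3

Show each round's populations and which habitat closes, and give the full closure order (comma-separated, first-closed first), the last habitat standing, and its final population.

Round 1: Briarlake=3 Greywater=12 Hollowpine=15 Juniper=22 → close Juniper (overflow 16)
  22÷3 = 7 each, +1 to first 1
Round 2: Briarlake=11 Greywater=19 Hollowpine=22 → close Hollowpine (overflow 16)
  22÷2 = 11 each, +1 to first 0
Round 3: Briarlake=22 Greywater=30 → close Greywater (overflow 20)
  30÷1 = 30 each, +1 to first 0

Closure order: Juniper, Hollowpine, Greywater
Last habitat: Briarlake with 52 animals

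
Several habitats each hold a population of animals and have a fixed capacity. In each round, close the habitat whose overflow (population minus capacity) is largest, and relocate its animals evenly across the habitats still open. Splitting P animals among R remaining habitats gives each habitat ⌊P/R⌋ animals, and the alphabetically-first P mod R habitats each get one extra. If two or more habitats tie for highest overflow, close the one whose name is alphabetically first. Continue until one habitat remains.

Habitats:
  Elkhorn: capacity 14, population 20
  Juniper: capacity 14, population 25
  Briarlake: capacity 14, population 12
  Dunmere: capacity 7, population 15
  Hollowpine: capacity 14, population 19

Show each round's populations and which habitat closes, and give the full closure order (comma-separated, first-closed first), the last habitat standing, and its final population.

Closure order: Juniper, Dunmere, Elkhorn, Hollowpine
Last habitat: Briarlake with 91 animals

Round 1: Briarlake=12 Dunmere=15 Elkhorn=20 Hollowpine=19 Juniper=25 → close Juniper (overflow 11)
  25÷4 = 6 each, +1 to first 1
Round 2: Briarlake=19 Dunmere=21 Elkhorn=26 Hollowpine=25 → close Dunmere (overflow 14)
  21÷3 = 7 each, +1 to first 0
Round 3: Briarlake=26 Elkhorn=33 Hollowpine=32 → close Elkhorn (overflow 19)
  33÷2 = 16 each, +1 to first 1
Round 4: Briarlake=43 Hollowpine=48 → close Hollowpine (overflow 34)
  48÷1 = 48 each, +1 to first 0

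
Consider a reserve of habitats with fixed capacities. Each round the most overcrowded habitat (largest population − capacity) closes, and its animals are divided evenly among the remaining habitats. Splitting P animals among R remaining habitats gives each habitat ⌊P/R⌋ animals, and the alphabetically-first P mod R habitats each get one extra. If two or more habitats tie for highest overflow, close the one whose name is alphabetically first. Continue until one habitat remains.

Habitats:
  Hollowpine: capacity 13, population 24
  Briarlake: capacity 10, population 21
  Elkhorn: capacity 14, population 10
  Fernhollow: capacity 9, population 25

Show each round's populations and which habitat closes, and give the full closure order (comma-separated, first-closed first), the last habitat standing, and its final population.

Closure order: Fernhollow, Briarlake, Hollowpine
Last habitat: Elkhorn with 80 animals

Round 1: Briarlake=21 Elkhorn=10 Fernhollow=25 Hollowpine=24 → close Fernhollow (overflow 16)
  25÷3 = 8 each, +1 to first 1
Round 2: Briarlake=30 Elkhorn=18 Hollowpine=32 → close Briarlake (overflow 20)
  30÷2 = 15 each, +1 to first 0
Round 3: Elkhorn=33 Hollowpine=47 → close Hollowpine (overflow 34)
  47÷1 = 47 each, +1 to first 0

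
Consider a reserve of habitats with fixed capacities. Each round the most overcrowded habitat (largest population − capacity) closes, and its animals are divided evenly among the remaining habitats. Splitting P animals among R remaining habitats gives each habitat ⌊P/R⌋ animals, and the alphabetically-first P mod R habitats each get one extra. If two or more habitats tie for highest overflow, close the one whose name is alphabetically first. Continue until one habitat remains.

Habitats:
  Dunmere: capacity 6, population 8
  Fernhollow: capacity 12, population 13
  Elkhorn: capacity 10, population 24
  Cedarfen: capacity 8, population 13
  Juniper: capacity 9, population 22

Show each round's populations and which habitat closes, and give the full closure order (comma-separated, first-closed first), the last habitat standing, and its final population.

Round 1: Cedarfen=13 Dunmere=8 Elkhorn=24 Fernhollow=13 Juniper=22 → close Elkhorn (overflow 14)
  24÷4 = 6 each, +1 to first 0
Round 2: Cedarfen=19 Dunmere=14 Fernhollow=19 Juniper=28 → close Juniper (overflow 19)
  28÷3 = 9 each, +1 to first 1
Round 3: Cedarfen=29 Dunmere=23 Fernhollow=28 → close Cedarfen (overflow 21)
  29÷2 = 14 each, +1 to first 1
Round 4: Dunmere=38 Fernhollow=42 → close Dunmere (overflow 32)
  38÷1 = 38 each, +1 to first 0

Closure order: Elkhorn, Juniper, Cedarfen, Dunmere
Last habitat: Fernhollow with 80 animals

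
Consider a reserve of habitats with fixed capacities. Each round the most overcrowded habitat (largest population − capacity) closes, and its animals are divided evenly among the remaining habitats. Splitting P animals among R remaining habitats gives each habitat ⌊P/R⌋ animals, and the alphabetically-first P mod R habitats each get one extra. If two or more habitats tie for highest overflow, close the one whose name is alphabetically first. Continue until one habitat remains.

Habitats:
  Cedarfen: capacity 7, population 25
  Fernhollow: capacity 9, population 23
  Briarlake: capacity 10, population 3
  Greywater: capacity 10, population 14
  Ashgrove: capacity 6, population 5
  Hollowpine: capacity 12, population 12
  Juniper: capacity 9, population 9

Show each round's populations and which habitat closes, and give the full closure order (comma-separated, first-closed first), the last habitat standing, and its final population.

Closure order: Cedarfen, Fernhollow, Greywater, Ashgrove, Hollowpine, Juniper
Last habitat: Briarlake with 91 animals

Round 1: Ashgrove=5 Briarlake=3 Cedarfen=25 Fernhollow=23 Greywater=14 Hollowpine=12 Juniper=9 → close Cedarfen (overflow 18)
  25÷6 = 4 each, +1 to first 1
Round 2: Ashgrove=10 Briarlake=7 Fernhollow=27 Greywater=18 Hollowpine=16 Juniper=13 → close Fernhollow (overflow 18)
  27÷5 = 5 each, +1 to first 2
Round 3: Ashgrove=16 Briarlake=13 Greywater=23 Hollowpine=21 Juniper=18 → close Greywater (overflow 13)
  23÷4 = 5 each, +1 to first 3
Round 4: Ashgrove=22 Briarlake=19 Hollowpine=27 Juniper=23 → close Ashgrove (overflow 16)
  22÷3 = 7 each, +1 to first 1
Round 5: Briarlake=27 Hollowpine=34 Juniper=30 → close Hollowpine (overflow 22)
  34÷2 = 17 each, +1 to first 0
Round 6: Briarlake=44 Juniper=47 → close Juniper (overflow 38)
  47÷1 = 47 each, +1 to first 0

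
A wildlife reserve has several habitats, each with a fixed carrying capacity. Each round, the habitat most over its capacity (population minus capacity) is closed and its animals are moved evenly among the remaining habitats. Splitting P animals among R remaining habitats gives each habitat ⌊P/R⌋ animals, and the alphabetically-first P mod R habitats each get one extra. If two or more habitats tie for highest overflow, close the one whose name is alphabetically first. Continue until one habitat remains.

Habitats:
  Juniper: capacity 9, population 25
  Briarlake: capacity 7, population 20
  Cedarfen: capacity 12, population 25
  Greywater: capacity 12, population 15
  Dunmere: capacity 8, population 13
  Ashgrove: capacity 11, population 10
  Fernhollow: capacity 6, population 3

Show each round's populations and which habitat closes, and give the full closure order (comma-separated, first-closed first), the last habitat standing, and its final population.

Closure order: Juniper, Briarlake, Cedarfen, Dunmere, Ashgrove, Greywater
Last habitat: Fernhollow with 111 animals

Round 1: Ashgrove=10 Briarlake=20 Cedarfen=25 Dunmere=13 Fernhollow=3 Greywater=15 Juniper=25 → close Juniper (overflow 16)
  25÷6 = 4 each, +1 to first 1
Round 2: Ashgrove=15 Briarlake=24 Cedarfen=29 Dunmere=17 Fernhollow=7 Greywater=19 → close Briarlake (overflow 17)
  24÷5 = 4 each, +1 to first 4
Round 3: Ashgrove=20 Cedarfen=34 Dunmere=22 Fernhollow=12 Greywater=23 → close Cedarfen (overflow 22)
  34÷4 = 8 each, +1 to first 2
Round 4: Ashgrove=29 Dunmere=31 Fernhollow=20 Greywater=31 → close Dunmere (overflow 23)
  31÷3 = 10 each, +1 to first 1
Round 5: Ashgrove=40 Fernhollow=30 Greywater=41 → close Ashgrove (overflow 29)
  40÷2 = 20 each, +1 to first 0
Round 6: Fernhollow=50 Greywater=61 → close Greywater (overflow 49)
  61÷1 = 61 each, +1 to first 0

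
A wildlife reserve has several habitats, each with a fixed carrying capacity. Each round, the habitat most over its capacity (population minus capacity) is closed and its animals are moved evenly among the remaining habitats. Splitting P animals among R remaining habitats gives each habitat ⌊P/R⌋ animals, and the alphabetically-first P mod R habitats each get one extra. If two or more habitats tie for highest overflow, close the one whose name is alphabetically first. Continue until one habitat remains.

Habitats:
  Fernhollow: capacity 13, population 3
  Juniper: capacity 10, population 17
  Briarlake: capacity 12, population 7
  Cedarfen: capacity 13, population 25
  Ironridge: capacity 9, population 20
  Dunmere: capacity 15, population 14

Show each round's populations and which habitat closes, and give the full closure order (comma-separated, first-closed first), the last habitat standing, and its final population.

Round 1: Briarlake=7 Cedarfen=25 Dunmere=14 Fernhollow=3 Ironridge=20 Juniper=17 → close Cedarfen (overflow 12)
  25÷5 = 5 each, +1 to first 0
Round 2: Briarlake=12 Dunmere=19 Fernhollow=8 Ironridge=25 Juniper=22 → close Ironridge (overflow 16)
  25÷4 = 6 each, +1 to first 1
Round 3: Briarlake=19 Dunmere=25 Fernhollow=14 Juniper=28 → close Juniper (overflow 18)
  28÷3 = 9 each, +1 to first 1
Round 4: Briarlake=29 Dunmere=34 Fernhollow=23 → close Dunmere (overflow 19)
  34÷2 = 17 each, +1 to first 0
Round 5: Briarlake=46 Fernhollow=40 → close Briarlake (overflow 34)
  46÷1 = 46 each, +1 to first 0

Closure order: Cedarfen, Ironridge, Juniper, Dunmere, Briarlake
Last habitat: Fernhollow with 86 animals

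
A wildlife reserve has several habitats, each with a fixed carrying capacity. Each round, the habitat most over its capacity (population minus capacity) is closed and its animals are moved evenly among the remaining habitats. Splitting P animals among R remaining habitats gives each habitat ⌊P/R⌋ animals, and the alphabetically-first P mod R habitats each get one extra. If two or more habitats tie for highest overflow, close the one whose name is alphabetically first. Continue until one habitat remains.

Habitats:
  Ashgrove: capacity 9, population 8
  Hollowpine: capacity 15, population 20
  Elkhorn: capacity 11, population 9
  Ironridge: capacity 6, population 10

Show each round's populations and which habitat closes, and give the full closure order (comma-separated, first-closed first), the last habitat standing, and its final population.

Round 1: Ashgrove=8 Elkhorn=9 Hollowpine=20 Ironridge=10 → close Hollowpine (overflow 5)
  20÷3 = 6 each, +1 to first 2
Round 2: Ashgrove=15 Elkhorn=16 Ironridge=16 → close Ironridge (overflow 10)
  16÷2 = 8 each, +1 to first 0
Round 3: Ashgrove=23 Elkhorn=24 → close Ashgrove (overflow 14)
  23÷1 = 23 each, +1 to first 0

Closure order: Hollowpine, Ironridge, Ashgrove
Last habitat: Elkhorn with 47 animals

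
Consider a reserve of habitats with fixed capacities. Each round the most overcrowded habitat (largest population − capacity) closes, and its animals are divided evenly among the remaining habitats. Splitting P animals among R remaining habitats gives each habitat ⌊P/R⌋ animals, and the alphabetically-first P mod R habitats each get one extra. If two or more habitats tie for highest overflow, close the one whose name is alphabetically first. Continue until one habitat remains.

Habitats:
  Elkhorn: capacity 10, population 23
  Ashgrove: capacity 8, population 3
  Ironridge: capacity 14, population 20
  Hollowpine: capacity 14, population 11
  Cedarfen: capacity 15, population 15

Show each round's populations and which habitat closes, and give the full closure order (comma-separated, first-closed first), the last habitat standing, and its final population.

Closure order: Elkhorn, Ironridge, Cedarfen, Ashgrove
Last habitat: Hollowpine with 72 animals

Round 1: Ashgrove=3 Cedarfen=15 Elkhorn=23 Hollowpine=11 Ironridge=20 → close Elkhorn (overflow 13)
  23÷4 = 5 each, +1 to first 3
Round 2: Ashgrove=9 Cedarfen=21 Hollowpine=17 Ironridge=25 → close Ironridge (overflow 11)
  25÷3 = 8 each, +1 to first 1
Round 3: Ashgrove=18 Cedarfen=29 Hollowpine=25 → close Cedarfen (overflow 14)
  29÷2 = 14 each, +1 to first 1
Round 4: Ashgrove=33 Hollowpine=39 → close Ashgrove (overflow 25)
  33÷1 = 33 each, +1 to first 0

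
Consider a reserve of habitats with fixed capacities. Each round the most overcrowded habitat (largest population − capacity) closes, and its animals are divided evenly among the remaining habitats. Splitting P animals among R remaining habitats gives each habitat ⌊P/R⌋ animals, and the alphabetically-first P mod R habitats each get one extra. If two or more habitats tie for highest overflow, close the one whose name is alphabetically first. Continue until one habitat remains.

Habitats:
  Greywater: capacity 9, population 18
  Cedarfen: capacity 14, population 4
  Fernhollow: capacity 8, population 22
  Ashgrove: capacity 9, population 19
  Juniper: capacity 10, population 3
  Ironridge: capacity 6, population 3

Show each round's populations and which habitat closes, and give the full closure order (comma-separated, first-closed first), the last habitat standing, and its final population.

Round 1: Ashgrove=19 Cedarfen=4 Fernhollow=22 Greywater=18 Ironridge=3 Juniper=3 → close Fernhollow (overflow 14)
  22÷5 = 4 each, +1 to first 2
Round 2: Ashgrove=24 Cedarfen=9 Greywater=22 Ironridge=7 Juniper=7 → close Ashgrove (overflow 15)
  24÷4 = 6 each, +1 to first 0
Round 3: Cedarfen=15 Greywater=28 Ironridge=13 Juniper=13 → close Greywater (overflow 19)
  28÷3 = 9 each, +1 to first 1
Round 4: Cedarfen=25 Ironridge=22 Juniper=22 → close Ironridge (overflow 16)
  22÷2 = 11 each, +1 to first 0
Round 5: Cedarfen=36 Juniper=33 → close Juniper (overflow 23)
  33÷1 = 33 each, +1 to first 0

Closure order: Fernhollow, Ashgrove, Greywater, Ironridge, Juniper
Last habitat: Cedarfen with 69 animals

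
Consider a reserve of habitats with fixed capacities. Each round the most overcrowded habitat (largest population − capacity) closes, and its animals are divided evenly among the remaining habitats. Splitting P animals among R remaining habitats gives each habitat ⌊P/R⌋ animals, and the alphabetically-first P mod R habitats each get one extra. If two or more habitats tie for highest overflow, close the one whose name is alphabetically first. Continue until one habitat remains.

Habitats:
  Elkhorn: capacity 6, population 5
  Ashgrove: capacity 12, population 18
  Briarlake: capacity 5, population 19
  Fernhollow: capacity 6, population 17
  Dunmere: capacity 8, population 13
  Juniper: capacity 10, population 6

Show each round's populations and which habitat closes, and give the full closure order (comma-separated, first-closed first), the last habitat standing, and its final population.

Closure order: Briarlake, Fernhollow, Ashgrove, Dunmere, Elkhorn
Last habitat: Juniper with 78 animals

Round 1: Ashgrove=18 Briarlake=19 Dunmere=13 Elkhorn=5 Fernhollow=17 Juniper=6 → close Briarlake (overflow 14)
  19÷5 = 3 each, +1 to first 4
Round 2: Ashgrove=22 Dunmere=17 Elkhorn=9 Fernhollow=21 Juniper=9 → close Fernhollow (overflow 15)
  21÷4 = 5 each, +1 to first 1
Round 3: Ashgrove=28 Dunmere=22 Elkhorn=14 Juniper=14 → close Ashgrove (overflow 16)
  28÷3 = 9 each, +1 to first 1
Round 4: Dunmere=32 Elkhorn=23 Juniper=23 → close Dunmere (overflow 24)
  32÷2 = 16 each, +1 to first 0
Round 5: Elkhorn=39 Juniper=39 → close Elkhorn (overflow 33)
  39÷1 = 39 each, +1 to first 0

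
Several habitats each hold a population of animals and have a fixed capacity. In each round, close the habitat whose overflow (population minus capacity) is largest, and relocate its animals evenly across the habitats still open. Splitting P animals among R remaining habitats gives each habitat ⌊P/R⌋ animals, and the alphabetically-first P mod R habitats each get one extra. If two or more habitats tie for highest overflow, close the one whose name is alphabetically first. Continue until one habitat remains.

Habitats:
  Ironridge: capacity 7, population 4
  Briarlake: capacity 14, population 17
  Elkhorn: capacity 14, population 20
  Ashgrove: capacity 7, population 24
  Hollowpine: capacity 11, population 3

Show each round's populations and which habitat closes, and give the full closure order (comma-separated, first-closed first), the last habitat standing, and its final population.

Round 1: Ashgrove=24 Briarlake=17 Elkhorn=20 Hollowpine=3 Ironridge=4 → close Ashgrove (overflow 17)
  24÷4 = 6 each, +1 to first 0
Round 2: Briarlake=23 Elkhorn=26 Hollowpine=9 Ironridge=10 → close Elkhorn (overflow 12)
  26÷3 = 8 each, +1 to first 2
Round 3: Briarlake=32 Hollowpine=18 Ironridge=18 → close Briarlake (overflow 18)
  32÷2 = 16 each, +1 to first 0
Round 4: Hollowpine=34 Ironridge=34 → close Ironridge (overflow 27)
  34÷1 = 34 each, +1 to first 0

Closure order: Ashgrove, Elkhorn, Briarlake, Ironridge
Last habitat: Hollowpine with 68 animals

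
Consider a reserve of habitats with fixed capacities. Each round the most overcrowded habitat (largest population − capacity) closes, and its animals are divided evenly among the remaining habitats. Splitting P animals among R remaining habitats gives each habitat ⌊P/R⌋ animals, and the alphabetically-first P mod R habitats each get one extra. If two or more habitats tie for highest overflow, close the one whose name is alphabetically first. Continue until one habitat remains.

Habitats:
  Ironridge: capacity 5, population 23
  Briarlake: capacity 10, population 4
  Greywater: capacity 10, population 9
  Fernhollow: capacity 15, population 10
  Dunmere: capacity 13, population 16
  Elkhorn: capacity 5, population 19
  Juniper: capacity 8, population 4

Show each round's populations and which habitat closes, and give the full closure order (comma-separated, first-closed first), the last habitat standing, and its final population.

Closure order: Ironridge, Elkhorn, Dunmere, Greywater, Briarlake, Fernhollow
Last habitat: Juniper with 85 animals

Round 1: Briarlake=4 Dunmere=16 Elkhorn=19 Fernhollow=10 Greywater=9 Ironridge=23 Juniper=4 → close Ironridge (overflow 18)
  23÷6 = 3 each, +1 to first 5
Round 2: Briarlake=8 Dunmere=20 Elkhorn=23 Fernhollow=14 Greywater=13 Juniper=7 → close Elkhorn (overflow 18)
  23÷5 = 4 each, +1 to first 3
Round 3: Briarlake=13 Dunmere=25 Fernhollow=19 Greywater=17 Juniper=11 → close Dunmere (overflow 12)
  25÷4 = 6 each, +1 to first 1
Round 4: Briarlake=20 Fernhollow=25 Greywater=23 Juniper=17 → close Greywater (overflow 13)
  23÷3 = 7 each, +1 to first 2
Round 5: Briarlake=28 Fernhollow=33 Juniper=24 → close Briarlake (overflow 18)
  28÷2 = 14 each, +1 to first 0
Round 6: Fernhollow=47 Juniper=38 → close Fernhollow (overflow 32)
  47÷1 = 47 each, +1 to first 0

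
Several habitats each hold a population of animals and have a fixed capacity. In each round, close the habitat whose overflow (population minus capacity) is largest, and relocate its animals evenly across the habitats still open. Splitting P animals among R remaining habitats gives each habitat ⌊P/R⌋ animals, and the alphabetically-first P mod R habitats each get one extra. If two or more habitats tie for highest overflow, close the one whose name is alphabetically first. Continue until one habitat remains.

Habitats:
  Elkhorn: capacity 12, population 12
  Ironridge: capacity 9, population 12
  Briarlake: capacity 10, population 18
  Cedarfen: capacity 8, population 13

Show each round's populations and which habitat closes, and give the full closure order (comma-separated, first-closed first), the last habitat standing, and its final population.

Closure order: Briarlake, Cedarfen, Ironridge
Last habitat: Elkhorn with 55 animals

Round 1: Briarlake=18 Cedarfen=13 Elkhorn=12 Ironridge=12 → close Briarlake (overflow 8)
  18÷3 = 6 each, +1 to first 0
Round 2: Cedarfen=19 Elkhorn=18 Ironridge=18 → close Cedarfen (overflow 11)
  19÷2 = 9 each, +1 to first 1
Round 3: Elkhorn=28 Ironridge=27 → close Ironridge (overflow 18)
  27÷1 = 27 each, +1 to first 0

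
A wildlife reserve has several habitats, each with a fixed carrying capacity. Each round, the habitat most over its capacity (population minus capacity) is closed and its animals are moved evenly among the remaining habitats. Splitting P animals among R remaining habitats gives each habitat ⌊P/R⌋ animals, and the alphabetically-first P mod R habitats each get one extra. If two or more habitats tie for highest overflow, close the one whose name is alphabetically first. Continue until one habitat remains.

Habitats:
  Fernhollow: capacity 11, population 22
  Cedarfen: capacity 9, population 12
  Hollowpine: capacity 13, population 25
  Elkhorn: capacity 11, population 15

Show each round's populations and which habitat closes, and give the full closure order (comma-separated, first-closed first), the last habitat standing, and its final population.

Closure order: Hollowpine, Fernhollow, Cedarfen
Last habitat: Elkhorn with 74 animals

Round 1: Cedarfen=12 Elkhorn=15 Fernhollow=22 Hollowpine=25 → close Hollowpine (overflow 12)
  25÷3 = 8 each, +1 to first 1
Round 2: Cedarfen=21 Elkhorn=23 Fernhollow=30 → close Fernhollow (overflow 19)
  30÷2 = 15 each, +1 to first 0
Round 3: Cedarfen=36 Elkhorn=38 → close Cedarfen (overflow 27)
  36÷1 = 36 each, +1 to first 0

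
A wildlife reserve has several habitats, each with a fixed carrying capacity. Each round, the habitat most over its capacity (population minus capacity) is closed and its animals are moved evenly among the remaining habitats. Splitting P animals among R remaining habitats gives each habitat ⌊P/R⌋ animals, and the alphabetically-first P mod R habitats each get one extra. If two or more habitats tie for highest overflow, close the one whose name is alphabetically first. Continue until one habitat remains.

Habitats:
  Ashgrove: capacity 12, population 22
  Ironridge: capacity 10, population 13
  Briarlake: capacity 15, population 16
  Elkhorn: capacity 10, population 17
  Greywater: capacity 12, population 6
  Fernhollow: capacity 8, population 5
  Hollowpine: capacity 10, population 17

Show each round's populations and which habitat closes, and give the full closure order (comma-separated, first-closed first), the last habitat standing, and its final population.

Round 1: Ashgrove=22 Briarlake=16 Elkhorn=17 Fernhollow=5 Greywater=6 Hollowpine=17 Ironridge=13 → close Ashgrove (overflow 10)
  22÷6 = 3 each, +1 to first 4
Round 2: Briarlake=20 Elkhorn=21 Fernhollow=9 Greywater=10 Hollowpine=20 Ironridge=16 → close Elkhorn (overflow 11)
  21÷5 = 4 each, +1 to first 1
Round 3: Briarlake=25 Fernhollow=13 Greywater=14 Hollowpine=24 Ironridge=20 → close Hollowpine (overflow 14)
  24÷4 = 6 each, +1 to first 0
Round 4: Briarlake=31 Fernhollow=19 Greywater=20 Ironridge=26 → close Briarlake (overflow 16)
  31÷3 = 10 each, +1 to first 1
Round 5: Fernhollow=30 Greywater=30 Ironridge=36 → close Ironridge (overflow 26)
  36÷2 = 18 each, +1 to first 0
Round 6: Fernhollow=48 Greywater=48 → close Fernhollow (overflow 40)
  48÷1 = 48 each, +1 to first 0

Closure order: Ashgrove, Elkhorn, Hollowpine, Briarlake, Ironridge, Fernhollow
Last habitat: Greywater with 96 animals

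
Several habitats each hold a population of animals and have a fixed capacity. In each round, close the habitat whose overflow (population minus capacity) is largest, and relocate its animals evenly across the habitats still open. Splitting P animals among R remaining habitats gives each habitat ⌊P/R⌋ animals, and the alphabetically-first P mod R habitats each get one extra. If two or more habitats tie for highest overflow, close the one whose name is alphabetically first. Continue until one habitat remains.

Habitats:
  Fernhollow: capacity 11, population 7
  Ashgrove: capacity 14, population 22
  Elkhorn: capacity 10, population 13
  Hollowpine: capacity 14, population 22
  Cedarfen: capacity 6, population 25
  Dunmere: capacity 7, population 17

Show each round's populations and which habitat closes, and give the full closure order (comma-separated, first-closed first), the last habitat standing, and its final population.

Closure order: Cedarfen, Dunmere, Ashgrove, Hollowpine, Elkhorn
Last habitat: Fernhollow with 106 animals

Round 1: Ashgrove=22 Cedarfen=25 Dunmere=17 Elkhorn=13 Fernhollow=7 Hollowpine=22 → close Cedarfen (overflow 19)
  25÷5 = 5 each, +1 to first 0
Round 2: Ashgrove=27 Dunmere=22 Elkhorn=18 Fernhollow=12 Hollowpine=27 → close Dunmere (overflow 15)
  22÷4 = 5 each, +1 to first 2
Round 3: Ashgrove=33 Elkhorn=24 Fernhollow=17 Hollowpine=32 → close Ashgrove (overflow 19)
  33÷3 = 11 each, +1 to first 0
Round 4: Elkhorn=35 Fernhollow=28 Hollowpine=43 → close Hollowpine (overflow 29)
  43÷2 = 21 each, +1 to first 1
Round 5: Elkhorn=57 Fernhollow=49 → close Elkhorn (overflow 47)
  57÷1 = 57 each, +1 to first 0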